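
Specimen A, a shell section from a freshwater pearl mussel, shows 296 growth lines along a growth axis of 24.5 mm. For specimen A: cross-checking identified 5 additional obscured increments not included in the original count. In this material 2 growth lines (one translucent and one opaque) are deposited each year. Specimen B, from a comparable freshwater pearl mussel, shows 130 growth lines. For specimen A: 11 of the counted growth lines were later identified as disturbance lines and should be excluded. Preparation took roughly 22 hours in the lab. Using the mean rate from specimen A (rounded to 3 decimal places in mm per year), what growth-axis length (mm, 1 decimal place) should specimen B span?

Specimen A: after corrections the count is 296 − 11 + 5 = 290 growth lines.
Specimen A: 290 growth lines at 2 per year is 290 / 2 = 145 years.
A: Mean rate = 24.5 mm / 145 years ≈ 0.169 mm/year.
Specimen B: 130 growth lines at 2 per year is 130 / 2 = 65 years. For B, 0.169 mm/year × 65 years = 11.0 mm.

11.0 mm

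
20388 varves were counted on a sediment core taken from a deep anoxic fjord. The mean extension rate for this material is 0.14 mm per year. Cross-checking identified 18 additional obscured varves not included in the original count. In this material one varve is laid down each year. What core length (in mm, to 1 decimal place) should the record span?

After corrections the count is 20388 + 18 = 20406 varves.
Length ≈ 0.14 × 20406 = 2856.8 mm.

2856.8 mm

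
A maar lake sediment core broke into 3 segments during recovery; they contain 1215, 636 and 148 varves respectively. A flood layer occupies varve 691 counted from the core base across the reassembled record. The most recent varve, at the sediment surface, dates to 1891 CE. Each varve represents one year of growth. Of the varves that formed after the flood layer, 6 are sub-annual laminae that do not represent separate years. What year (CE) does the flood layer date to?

Total varves = 1215 + 636 + 148 = 1999.
1999 − 691 = 1308 varves lie beyond the flood layer toward the sediment surface.
Removing the 6 false varves leaves 1308 − 6 = 1302 true varves beyond the flood layer.
Counting back 1302 years from 1891 CE places the flood layer in 1891 − 1302 = 589 CE.

589 CE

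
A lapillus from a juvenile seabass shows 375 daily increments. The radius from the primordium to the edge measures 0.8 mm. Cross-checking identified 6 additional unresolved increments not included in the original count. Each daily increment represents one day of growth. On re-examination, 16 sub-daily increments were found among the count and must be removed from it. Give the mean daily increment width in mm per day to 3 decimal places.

0.002 mm per day

Adjusted count: 375 − 16 + 6 = 365 daily increments.
Extension rate ≈ 0.8 / 365 = 0.002 mm per day.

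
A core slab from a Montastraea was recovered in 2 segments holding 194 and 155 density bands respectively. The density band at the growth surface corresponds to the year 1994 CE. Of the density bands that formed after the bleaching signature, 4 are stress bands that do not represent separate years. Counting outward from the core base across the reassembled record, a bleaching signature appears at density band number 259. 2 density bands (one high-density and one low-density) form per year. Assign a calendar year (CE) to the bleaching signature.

1951 CE

Total density bands = 194 + 155 = 349.
Between density band 259 and the growth surface there are 349 − 259 = 90 density bands.
Removing the 4 false density bands leaves 90 − 4 = 86 true density bands beyond the bleaching signature.
Dividing by 2 density bands per year: 86 / 2 = 43 years.
1994 − 43 = 1951 CE.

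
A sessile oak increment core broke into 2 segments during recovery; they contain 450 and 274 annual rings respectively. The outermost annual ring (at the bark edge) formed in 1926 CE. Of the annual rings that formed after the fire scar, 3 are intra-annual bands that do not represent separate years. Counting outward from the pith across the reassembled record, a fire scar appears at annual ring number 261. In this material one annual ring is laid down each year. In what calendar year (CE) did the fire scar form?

1466 CE

Total annual rings = 450 + 274 = 724.
The fire scar sits at annual ring 261 from the pith, so 724 − 261 = 463 annual rings formed after it.
Removing the 3 false annual rings leaves 463 − 3 = 460 true annual rings beyond the fire scar.
1926 − 460 = 1466 CE.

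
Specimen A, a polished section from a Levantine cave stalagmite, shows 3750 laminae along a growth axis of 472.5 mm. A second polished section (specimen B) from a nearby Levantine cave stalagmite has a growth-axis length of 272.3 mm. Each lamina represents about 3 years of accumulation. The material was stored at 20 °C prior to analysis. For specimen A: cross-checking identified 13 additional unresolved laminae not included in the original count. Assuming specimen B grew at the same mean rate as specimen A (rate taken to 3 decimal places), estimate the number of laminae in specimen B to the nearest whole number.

Specimen A: correcting the raw count gives 3750 + 13 = 3763 true laminae.
Specimen A: 3763 laminae at 3 years each span 3763 × 3 = 11289 years.
A: 472.5 mm over 11289 years gives 472.5 / 11289 ≈ 0.042 mm/year.
Specimen B: 272.3 mm / 0.042 mm per year = 6483.33 years; at 3 years per lamina that is 6483.33 / 3 ≈ 2161 laminae.

2161 laminae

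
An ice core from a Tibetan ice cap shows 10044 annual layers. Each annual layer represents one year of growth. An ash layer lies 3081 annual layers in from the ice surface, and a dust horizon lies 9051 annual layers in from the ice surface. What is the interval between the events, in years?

5970 years

Separation: 9051 − 3081 = 5970 annual layers.
One annual layer per year makes the interval 5970 years.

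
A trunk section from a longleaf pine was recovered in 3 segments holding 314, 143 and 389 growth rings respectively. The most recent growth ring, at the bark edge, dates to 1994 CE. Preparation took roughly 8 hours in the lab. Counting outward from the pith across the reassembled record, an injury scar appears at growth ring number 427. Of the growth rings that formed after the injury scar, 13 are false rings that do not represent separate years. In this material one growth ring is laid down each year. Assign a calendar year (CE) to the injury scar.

Total growth rings = 314 + 143 + 389 = 846.
Between growth ring 427 and the bark edge there are 846 − 427 = 419 growth rings.
Removing the 13 false growth rings leaves 419 − 13 = 406 true growth rings beyond the injury scar.
1994 − 406 = 1588 CE.

1588 CE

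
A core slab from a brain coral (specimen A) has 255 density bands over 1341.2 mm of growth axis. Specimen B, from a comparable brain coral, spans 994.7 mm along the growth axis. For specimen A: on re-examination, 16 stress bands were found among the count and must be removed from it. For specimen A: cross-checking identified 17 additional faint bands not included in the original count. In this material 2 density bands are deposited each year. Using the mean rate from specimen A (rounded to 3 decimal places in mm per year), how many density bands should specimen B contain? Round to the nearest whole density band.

Specimen A: true density band count = 255 − 16 + 17 = 256.
Specimen A: with 2 density bands per year, 256 / 2 = 128 years.
A: Extension rate ≈ 1341.2 / 128 = 10.478 mm per year.
B spans 994.7 / 10.478 = 94.93 years; at 2 density bands per year that is 94.93 × 2 ≈ 190 density bands.

190 density bands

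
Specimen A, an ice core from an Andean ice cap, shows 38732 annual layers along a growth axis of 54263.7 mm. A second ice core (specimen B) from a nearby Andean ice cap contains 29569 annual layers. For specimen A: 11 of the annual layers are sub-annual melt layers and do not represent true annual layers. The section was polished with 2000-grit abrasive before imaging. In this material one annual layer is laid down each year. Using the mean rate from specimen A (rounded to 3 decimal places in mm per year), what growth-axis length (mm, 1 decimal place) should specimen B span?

41426.2 mm

Specimen A: true annual layer count = 38732 − 11 = 38721.
A: Extension rate ≈ 54263.7 / 38721 = 1.401 mm per year.
B's length ≈ 1.401 × 29569 = 41426.2 mm.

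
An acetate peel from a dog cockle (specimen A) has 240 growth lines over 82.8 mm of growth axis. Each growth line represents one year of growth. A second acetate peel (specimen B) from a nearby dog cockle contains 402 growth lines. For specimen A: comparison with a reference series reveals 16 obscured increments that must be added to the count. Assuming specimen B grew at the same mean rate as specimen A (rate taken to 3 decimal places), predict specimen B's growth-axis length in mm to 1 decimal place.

Specimen A: adjusted count: 240 + 16 = 256 growth lines.
A: Extension rate ≈ 82.8 / 256 = 0.323 mm/year.
Length of B = 0.323 × 402 = 129.8 mm.

129.8 mm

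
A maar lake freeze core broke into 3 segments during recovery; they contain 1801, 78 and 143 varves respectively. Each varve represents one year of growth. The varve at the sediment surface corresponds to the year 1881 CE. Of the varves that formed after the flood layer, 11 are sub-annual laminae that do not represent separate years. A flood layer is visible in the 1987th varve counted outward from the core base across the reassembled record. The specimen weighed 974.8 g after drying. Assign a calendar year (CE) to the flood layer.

1857 CE

Total varves = 1801 + 78 + 143 = 2022.
The flood layer sits at varve 1987 from the core base, so 2022 − 1987 = 35 varves formed after it.
Excluding 11 false varves: 35 − 11 = 24.
The varve at the sediment surface is 1881 CE, so the flood layer dates to 1881 − 24 = 1857 CE.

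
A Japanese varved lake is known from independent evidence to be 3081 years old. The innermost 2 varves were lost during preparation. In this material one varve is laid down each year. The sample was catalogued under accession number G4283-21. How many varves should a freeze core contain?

3079 varves

One varve per year gives 3081 varves over 3081 years.
Subtracting the 2 varves not captured gives 3081 − 2 = 3079 varves in the record.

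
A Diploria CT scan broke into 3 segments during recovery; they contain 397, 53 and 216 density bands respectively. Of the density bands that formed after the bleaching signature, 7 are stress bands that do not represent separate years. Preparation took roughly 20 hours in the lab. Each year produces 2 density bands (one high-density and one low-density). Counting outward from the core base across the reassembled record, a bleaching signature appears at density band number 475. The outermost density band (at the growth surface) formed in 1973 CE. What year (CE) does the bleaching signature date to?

Total density bands = 397 + 53 + 216 = 666.
Between density band 475 and the growth surface there are 666 − 475 = 191 density bands.
191 − 7 false = 184 true density bands after the bleaching signature.
With 2 density bands per year, 184 / 2 = 92 years.
1973 − 92 = 1881 CE.

1881 CE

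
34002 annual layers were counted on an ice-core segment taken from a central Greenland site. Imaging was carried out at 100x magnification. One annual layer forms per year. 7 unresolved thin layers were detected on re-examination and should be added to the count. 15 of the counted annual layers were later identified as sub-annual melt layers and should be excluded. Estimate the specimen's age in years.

True annual layer count = 34002 − 15 + 7 = 33994.
One annual layer per year makes the duration 33994 years.

33994 years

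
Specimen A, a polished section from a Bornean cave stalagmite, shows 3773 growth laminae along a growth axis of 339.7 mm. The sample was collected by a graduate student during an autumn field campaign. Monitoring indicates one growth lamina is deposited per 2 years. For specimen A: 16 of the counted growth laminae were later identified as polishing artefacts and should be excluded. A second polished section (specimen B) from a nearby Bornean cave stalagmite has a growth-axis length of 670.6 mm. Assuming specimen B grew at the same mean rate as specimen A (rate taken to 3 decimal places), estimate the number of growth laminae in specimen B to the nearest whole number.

7451 growth laminae

Specimen A: after corrections the count is 3773 − 16 = 3757 growth laminae.
Specimen A: multiplying by 2 years per growth lamina: 3757 × 2 = 7514 years.
A: Extension rate ≈ 339.7 / 7514 = 0.045 mm/year.
Specimen B: 670.6 mm / 0.045 mm per year = 14902.22 years; at 2 years per growth lamina that is 14902.22 / 2 ≈ 7451 growth laminae.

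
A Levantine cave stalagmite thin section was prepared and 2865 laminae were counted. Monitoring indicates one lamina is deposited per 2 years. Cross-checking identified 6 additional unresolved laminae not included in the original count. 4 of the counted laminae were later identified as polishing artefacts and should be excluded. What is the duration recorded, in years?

After corrections the count is 2865 − 4 + 6 = 2867 laminae.
At 2 years per lamina, 2867 × 2 = 5734 years.

5734 yr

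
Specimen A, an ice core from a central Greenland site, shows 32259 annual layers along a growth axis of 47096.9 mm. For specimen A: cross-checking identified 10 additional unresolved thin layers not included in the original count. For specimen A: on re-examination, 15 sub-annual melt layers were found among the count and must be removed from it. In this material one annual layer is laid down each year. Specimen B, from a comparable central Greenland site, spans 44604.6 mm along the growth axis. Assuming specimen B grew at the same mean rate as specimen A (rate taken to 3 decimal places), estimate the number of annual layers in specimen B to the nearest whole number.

30551 annual layers

Specimen A: correcting the raw count gives 32259 − 15 + 10 = 32254 true annual layers.
A: 47096.9 mm over 32254 years gives 47096.9 / 32254 ≈ 1.460 mm per year.
Specimen B: 44604.6 mm / 1.460 mm per year = 30551.10 years ≈ 30551 annual layers.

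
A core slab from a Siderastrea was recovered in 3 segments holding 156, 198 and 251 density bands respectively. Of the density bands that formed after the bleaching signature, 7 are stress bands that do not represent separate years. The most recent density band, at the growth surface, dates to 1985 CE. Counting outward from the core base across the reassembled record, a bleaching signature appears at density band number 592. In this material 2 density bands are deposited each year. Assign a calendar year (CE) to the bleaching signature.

Total density bands = 156 + 198 + 251 = 605.
The bleaching signature sits at density band 592 from the core base, so 605 − 592 = 13 density bands formed after it.
13 − 7 false = 6 true density bands after the bleaching signature.
6 density bands at 2 per year is 6 / 2 = 3 years.
Counting back 3 years from 1985 CE places the bleaching signature in 1985 − 3 = 1982 CE.

1982 CE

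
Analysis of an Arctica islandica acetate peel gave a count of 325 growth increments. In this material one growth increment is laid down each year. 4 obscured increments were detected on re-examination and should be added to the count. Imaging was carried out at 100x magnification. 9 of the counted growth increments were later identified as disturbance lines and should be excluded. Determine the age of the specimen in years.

320 years

Correcting the raw count gives 325 − 9 + 4 = 320 true growth increments.
At one growth increment per year, that is 320 years.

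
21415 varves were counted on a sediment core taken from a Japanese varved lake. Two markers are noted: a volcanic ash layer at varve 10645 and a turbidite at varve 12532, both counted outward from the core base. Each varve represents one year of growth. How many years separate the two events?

12532 − 10645 = 1887 varves lie between the two events.
That is 1887 years at one varve per year.

1887 years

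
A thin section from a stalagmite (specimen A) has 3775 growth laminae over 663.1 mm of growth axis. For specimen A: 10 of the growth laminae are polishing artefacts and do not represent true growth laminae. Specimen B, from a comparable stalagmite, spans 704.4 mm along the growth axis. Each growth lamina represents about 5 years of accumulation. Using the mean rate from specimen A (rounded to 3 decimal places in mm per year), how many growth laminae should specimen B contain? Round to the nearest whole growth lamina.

4025 growth laminae

Specimen A: correcting the raw count gives 3775 − 10 = 3765 true growth laminae.
Specimen A: at 5 years per growth lamina, 3765 × 5 = 18825 years.
A: 663.1 mm over 18825 years gives 663.1 / 18825 ≈ 0.035 mm/yr.
B spans 704.4 / 0.035 = 20125.71 years; at 5 years per growth lamina that is 20125.71 / 5 ≈ 4025 growth laminae.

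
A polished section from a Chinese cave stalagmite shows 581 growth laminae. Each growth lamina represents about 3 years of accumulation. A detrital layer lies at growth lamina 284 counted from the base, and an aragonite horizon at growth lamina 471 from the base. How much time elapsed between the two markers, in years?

471 − 284 = 187 growth laminae lie between the two events.
187 growth laminae at 3 years each span 187 × 3 = 561 years.

561 years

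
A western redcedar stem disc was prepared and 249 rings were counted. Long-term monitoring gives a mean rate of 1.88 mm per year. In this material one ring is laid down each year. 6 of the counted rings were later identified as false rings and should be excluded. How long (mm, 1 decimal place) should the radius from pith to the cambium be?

Correcting the raw count gives 249 − 6 = 243 true rings.
Predicted length = 1.88 mm/year × 243 years = 456.8 mm.

456.8 mm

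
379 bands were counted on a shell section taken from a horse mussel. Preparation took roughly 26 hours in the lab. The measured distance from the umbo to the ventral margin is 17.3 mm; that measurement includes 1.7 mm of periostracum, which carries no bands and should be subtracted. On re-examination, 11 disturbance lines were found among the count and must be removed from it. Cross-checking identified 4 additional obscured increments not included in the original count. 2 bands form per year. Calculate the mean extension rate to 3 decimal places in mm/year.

0.084 mm/year

Adjusted count: 379 − 11 + 4 = 372 bands.
372 bands at 2 per year is 372 / 2 = 186 years.
The growth record spans 17.3 − 1.7 = 15.6 mm.
15.6 mm over 186 years gives 15.6 / 186 ≈ 0.084 mm/year.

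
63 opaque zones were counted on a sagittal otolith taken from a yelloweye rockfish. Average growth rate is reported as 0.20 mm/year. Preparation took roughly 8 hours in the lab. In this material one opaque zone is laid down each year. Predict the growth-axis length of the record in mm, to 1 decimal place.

12.6 mm

63 years of growth are recorded.
Predicted length = 0.20 mm/year × 63 years = 12.6 mm.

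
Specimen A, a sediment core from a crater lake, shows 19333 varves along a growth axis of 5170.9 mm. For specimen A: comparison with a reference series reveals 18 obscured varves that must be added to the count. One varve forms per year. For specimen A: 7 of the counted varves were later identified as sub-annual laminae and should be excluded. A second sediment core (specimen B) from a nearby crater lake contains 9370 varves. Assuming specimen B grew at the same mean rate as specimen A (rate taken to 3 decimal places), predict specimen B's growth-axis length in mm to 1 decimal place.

Specimen A: adjusted count: 19333 − 7 + 18 = 19344 varves.
A: Extension rate ≈ 5170.9 / 19344 = 0.267 mm/yr.
B's length ≈ 0.267 × 9370 = 2501.8 mm.

2501.8 mm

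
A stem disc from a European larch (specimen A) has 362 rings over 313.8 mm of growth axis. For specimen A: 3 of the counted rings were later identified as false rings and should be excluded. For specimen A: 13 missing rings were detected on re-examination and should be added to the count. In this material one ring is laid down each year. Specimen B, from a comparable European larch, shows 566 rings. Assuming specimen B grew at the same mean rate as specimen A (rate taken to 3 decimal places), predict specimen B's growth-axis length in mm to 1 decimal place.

477.7 mm

Specimen A: true ring count = 362 − 3 + 13 = 372.
A: 313.8 mm over 372 years gives 313.8 / 372 ≈ 0.844 mm per year.
For B, 0.844 mm/year × 566 years = 477.7 mm.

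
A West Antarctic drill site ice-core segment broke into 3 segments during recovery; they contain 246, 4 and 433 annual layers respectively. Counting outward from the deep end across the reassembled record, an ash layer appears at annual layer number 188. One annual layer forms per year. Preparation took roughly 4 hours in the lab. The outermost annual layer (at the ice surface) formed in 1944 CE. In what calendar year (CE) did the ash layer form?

1449 CE

Total annual layers = 246 + 4 + 433 = 683.
The ash layer sits at annual layer 188 from the deep end, so 683 − 188 = 495 annual layers formed after it.
1944 − 495 = 1449 CE.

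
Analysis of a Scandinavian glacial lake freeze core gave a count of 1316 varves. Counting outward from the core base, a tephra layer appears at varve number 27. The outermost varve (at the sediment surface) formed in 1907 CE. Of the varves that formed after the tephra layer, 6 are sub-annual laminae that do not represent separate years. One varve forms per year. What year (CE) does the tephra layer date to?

The tephra layer sits at varve 27 from the core base, so 1316 − 27 = 1289 varves formed after it.
Excluding 6 false varves: 1289 − 6 = 1283.
The varve at the sediment surface is 1907 CE, so the tephra layer dates to 1907 − 1283 = 624 CE.

624 CE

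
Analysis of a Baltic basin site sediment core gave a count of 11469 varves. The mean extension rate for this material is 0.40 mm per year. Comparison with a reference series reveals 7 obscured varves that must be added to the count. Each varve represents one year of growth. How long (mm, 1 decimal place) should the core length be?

4590.4 mm

True varve count = 11469 + 7 = 11476.
Length ≈ 0.40 × 11476 = 4590.4 mm.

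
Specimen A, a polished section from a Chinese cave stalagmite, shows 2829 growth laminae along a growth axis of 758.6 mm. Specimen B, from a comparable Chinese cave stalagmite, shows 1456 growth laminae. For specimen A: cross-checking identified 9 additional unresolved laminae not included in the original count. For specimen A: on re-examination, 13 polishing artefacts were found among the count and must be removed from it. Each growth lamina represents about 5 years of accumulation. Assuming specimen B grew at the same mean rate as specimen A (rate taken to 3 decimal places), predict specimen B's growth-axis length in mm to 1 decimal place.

393.1 mm

Specimen A: true growth lamina count = 2829 − 13 + 9 = 2825.
Specimen A: at 5 years per growth lamina, 2825 × 5 = 14125 years.
A: Extension rate ≈ 758.6 / 14125 = 0.054 mm/yr.
Specimen B: multiplying by 5 years per growth lamina: 1456 × 5 = 7280 years. B's length ≈ 0.054 × 7280 = 393.1 mm.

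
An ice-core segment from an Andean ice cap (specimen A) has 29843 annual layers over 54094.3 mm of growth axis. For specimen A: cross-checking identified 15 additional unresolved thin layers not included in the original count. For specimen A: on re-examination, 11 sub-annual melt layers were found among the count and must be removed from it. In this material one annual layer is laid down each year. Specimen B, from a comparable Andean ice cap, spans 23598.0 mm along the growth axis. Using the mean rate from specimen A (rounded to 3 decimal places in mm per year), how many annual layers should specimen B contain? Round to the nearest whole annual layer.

Specimen A: correcting the raw count gives 29843 − 11 + 15 = 29847 true annual layers.
A: Mean rate = 54094.3 mm / 29847 years ≈ 1.812 mm per year.
B spans 23598.0 / 1.812 = 13023.18 years ≈ 13023 annual layers.

13023 annual layers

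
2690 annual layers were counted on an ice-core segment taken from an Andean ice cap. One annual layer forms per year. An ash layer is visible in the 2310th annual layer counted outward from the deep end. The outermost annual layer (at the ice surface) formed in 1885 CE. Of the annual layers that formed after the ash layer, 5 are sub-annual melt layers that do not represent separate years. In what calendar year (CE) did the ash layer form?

Between annual layer 2310 and the ice surface there are 2690 − 2310 = 380 annual layers.
Removing the 5 false annual layers leaves 380 − 5 = 375 true annual layers beyond the ash layer.
1885 − 375 = 1510 CE.

1510 CE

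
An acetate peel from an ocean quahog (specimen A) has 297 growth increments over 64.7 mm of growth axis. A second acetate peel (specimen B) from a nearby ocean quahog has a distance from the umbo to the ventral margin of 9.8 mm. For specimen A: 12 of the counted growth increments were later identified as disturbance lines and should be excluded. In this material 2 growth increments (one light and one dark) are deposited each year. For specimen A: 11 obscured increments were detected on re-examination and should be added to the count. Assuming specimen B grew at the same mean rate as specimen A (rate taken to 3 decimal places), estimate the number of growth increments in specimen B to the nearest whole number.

45 growth increments

Specimen A: correcting the raw count gives 297 − 12 + 11 = 296 true growth increments.
Specimen A: with 2 growth increments per year, 296 / 2 = 148 years.
A: Mean rate = 64.7 mm / 148 years ≈ 0.437 mm per year.
B spans 9.8 / 0.437 = 22.43 years; at 2 growth increments per year that is 22.43 × 2 ≈ 45 growth increments.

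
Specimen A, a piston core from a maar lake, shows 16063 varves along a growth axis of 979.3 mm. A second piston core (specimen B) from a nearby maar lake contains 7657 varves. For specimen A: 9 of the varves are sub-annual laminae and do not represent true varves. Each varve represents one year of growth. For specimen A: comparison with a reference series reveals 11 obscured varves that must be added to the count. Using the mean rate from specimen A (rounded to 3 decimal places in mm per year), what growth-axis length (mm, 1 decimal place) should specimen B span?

467.1 mm

Specimen A: after corrections the count is 16063 − 9 + 11 = 16065 varves.
A: Mean rate = 979.3 mm / 16065 years ≈ 0.061 mm/year.
Length of B = 0.061 × 7657 = 467.1 mm.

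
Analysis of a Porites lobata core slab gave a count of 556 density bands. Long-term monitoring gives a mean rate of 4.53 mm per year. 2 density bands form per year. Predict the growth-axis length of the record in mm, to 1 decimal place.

Dividing by 2 density bands per year: 556 / 2 = 278 years.
Predicted length = 4.53 mm/year × 278 years = 1259.3 mm.

1259.3 mm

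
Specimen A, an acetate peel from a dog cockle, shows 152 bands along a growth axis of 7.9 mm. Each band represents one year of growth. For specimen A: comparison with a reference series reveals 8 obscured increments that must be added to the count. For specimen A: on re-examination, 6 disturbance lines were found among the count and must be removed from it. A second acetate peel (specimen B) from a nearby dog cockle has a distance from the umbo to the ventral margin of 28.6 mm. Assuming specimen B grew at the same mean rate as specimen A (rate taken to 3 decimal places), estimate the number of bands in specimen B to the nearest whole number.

561 bands

Specimen A: after corrections the count is 152 − 6 + 8 = 154 bands.
A: Mean rate = 7.9 mm / 154 years ≈ 0.051 mm/year.
B spans 28.6 / 0.051 = 560.78 years ≈ 561 bands.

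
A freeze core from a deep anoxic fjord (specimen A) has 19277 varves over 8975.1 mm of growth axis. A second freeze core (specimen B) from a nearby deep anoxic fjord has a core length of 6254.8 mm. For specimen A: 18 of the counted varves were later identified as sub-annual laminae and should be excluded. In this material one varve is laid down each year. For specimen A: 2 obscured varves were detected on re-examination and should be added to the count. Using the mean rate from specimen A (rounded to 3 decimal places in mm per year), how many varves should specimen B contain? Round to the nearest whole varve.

13422 varves

Specimen A: true varve count = 19277 − 18 + 2 = 19261.
A: Extension rate ≈ 8975.1 / 19261 = 0.466 mm per year.
B spans 6254.8 / 0.466 = 13422.32 years ≈ 13422 varves.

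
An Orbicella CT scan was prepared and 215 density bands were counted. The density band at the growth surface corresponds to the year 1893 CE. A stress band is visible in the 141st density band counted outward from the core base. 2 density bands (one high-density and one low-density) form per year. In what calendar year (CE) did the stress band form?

Between density band 141 and the growth surface there are 215 − 141 = 74 density bands.
74 density bands at 2 per year is 74 / 2 = 37 years.
Counting back 37 years from 1893 CE places the stress band in 1893 − 37 = 1856 CE.

1856 CE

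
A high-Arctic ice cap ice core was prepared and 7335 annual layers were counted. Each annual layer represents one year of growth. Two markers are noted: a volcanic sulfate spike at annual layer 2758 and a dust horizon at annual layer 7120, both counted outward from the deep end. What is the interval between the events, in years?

4362 yr

7120 − 2758 = 4362 annual layers lie between the two events.
That is 4362 years at one annual layer per year.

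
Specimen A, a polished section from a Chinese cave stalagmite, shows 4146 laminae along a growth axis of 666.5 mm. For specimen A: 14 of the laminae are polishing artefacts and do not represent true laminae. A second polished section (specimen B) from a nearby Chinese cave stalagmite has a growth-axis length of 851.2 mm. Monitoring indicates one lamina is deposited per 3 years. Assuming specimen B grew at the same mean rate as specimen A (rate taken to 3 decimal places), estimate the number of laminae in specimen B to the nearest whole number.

Specimen A: correcting the raw count gives 4146 − 14 = 4132 true laminae.
Specimen A: 4132 laminae at 3 years each span 4132 × 3 = 12396 years.
A: Extension rate ≈ 666.5 / 12396 = 0.054 mm/yr.
For B, 851.2 / 0.054 = 15762.96 years; at 3 years per lamina that is 15762.96 / 3 ≈ 5254 laminae.

5254 laminae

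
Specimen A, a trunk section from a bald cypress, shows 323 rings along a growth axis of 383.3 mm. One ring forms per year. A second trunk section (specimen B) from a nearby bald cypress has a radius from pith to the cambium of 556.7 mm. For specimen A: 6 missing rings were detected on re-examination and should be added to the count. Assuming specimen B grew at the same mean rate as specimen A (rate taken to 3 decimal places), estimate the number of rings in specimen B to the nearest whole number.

Specimen A: correcting the raw count gives 323 + 6 = 329 true rings.
A: Extension rate ≈ 383.3 / 329 = 1.165 mm per year.
B spans 556.7 / 1.165 = 477.85 years ≈ 478 rings.

478 rings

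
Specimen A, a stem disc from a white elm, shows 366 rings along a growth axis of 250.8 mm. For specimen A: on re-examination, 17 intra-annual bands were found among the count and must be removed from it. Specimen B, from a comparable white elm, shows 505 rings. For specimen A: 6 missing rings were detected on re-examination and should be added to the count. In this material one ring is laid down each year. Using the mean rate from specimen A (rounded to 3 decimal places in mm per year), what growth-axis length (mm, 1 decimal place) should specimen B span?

356.5 mm

Specimen A: correcting the raw count gives 366 − 17 + 6 = 355 true rings.
A: 250.8 mm over 355 years gives 250.8 / 355 ≈ 0.706 mm/year.
Length of B = 0.706 × 505 = 356.5 mm.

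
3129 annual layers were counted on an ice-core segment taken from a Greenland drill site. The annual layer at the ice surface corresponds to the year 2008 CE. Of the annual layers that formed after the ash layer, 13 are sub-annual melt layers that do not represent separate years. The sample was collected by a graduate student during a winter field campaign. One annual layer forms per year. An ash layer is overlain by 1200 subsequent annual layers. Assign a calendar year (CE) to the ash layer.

821 CE

There are 1200 annual layers younger than the ash layer.
1200 − 13 false = 1187 true annual layers after the ash layer.
The annual layer at the ice surface is 2008 CE, so the ash layer dates to 2008 − 1187 = 821 CE.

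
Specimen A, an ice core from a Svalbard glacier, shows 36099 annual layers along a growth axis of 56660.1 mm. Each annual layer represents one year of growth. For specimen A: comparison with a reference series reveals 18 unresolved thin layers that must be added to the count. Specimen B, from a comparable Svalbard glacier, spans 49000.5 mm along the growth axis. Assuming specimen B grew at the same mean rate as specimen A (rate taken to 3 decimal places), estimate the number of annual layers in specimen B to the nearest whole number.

31230 annual layers

Specimen A: after corrections the count is 36099 + 18 = 36117 annual layers.
A: 56660.1 mm over 36117 years gives 56660.1 / 36117 ≈ 1.569 mm per year.
B spans 49000.5 / 1.569 = 31230.40 years ≈ 31230 annual layers.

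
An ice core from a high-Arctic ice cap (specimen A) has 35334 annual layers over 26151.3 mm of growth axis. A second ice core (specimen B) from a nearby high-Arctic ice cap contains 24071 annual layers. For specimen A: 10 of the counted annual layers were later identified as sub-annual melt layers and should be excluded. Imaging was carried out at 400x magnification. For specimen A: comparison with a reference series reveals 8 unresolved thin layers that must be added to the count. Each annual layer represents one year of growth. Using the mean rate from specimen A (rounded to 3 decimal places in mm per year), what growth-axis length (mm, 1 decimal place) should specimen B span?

17812.5 mm

Specimen A: adjusted count: 35334 − 10 + 8 = 35332 annual layers.
A: Mean rate = 26151.3 mm / 35332 years ≈ 0.740 mm/year.
B's length ≈ 0.740 × 24071 = 17812.5 mm.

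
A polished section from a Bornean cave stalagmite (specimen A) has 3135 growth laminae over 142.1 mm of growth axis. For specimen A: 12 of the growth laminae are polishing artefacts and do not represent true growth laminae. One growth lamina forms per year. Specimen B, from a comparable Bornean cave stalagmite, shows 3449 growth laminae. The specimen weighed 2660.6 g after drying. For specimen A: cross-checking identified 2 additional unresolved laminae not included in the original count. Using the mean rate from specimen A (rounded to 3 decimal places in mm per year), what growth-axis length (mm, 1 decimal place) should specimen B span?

Specimen A: true growth lamina count = 3135 − 12 + 2 = 3125.
A: Mean rate = 142.1 mm / 3125 years ≈ 0.045 mm/yr.
B's length ≈ 0.045 × 3449 = 155.2 mm.

155.2 mm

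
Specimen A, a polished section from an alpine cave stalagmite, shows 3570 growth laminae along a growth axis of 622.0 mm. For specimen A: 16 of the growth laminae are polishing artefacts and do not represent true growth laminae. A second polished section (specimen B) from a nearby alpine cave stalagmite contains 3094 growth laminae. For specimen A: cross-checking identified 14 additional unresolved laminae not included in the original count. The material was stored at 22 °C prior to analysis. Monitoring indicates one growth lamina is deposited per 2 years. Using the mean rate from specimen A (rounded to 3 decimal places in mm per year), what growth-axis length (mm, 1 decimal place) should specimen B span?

Specimen A: correcting the raw count gives 3570 − 16 + 14 = 3568 true growth laminae.
Specimen A: 3568 growth laminae at 2 years each span 3568 × 2 = 7136 years.
A: Extension rate ≈ 622.0 / 7136 = 0.087 mm/yr.
Specimen B: multiplying by 2 years per growth lamina: 3094 × 2 = 6188 years. B's length ≈ 0.087 × 6188 = 538.4 mm.

538.4 mm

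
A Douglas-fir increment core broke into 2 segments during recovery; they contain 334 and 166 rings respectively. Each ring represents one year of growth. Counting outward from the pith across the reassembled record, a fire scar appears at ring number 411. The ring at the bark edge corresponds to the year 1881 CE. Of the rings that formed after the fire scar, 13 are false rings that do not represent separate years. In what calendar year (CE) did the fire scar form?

Total rings = 334 + 166 = 500.
The fire scar sits at ring 411 from the pith, so 500 − 411 = 89 rings formed after it.
Removing the 13 false rings leaves 89 − 13 = 76 true rings beyond the fire scar.
The ring at the bark edge is 1881 CE, so the fire scar dates to 1881 − 76 = 1805 CE.

1805 CE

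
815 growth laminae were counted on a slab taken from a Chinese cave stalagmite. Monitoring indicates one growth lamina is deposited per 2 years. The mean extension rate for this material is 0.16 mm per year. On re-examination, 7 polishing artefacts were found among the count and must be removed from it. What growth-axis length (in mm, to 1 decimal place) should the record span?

True growth lamina count = 815 − 7 = 808.
At 2 years per growth lamina, 808 × 2 = 1616 years.
Length ≈ 0.16 × 1616 = 258.6 mm.

258.6 mm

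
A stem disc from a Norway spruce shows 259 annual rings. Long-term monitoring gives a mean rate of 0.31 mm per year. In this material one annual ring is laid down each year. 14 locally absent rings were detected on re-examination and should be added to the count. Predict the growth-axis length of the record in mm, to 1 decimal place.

84.6 mm

Correcting the raw count gives 259 + 14 = 273 true annual rings.
Predicted length = 0.31 mm/year × 273 years = 84.6 mm.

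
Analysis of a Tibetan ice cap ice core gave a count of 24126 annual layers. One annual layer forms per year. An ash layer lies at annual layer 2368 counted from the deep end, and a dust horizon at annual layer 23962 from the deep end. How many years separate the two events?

Separation: 23962 − 2368 = 21594 annual layers.
One annual layer per year makes the interval 21594 years.

21594 years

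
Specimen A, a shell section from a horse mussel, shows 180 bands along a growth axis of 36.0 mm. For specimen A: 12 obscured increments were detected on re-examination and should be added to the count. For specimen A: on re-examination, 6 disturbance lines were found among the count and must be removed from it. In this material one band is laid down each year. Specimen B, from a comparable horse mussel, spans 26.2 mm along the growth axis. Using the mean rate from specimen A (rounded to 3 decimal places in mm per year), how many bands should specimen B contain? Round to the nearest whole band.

Specimen A: adjusted count: 180 − 6 + 12 = 186 bands.
A: 36.0 mm over 186 years gives 36.0 / 186 ≈ 0.194 mm/year.
For B, 26.2 / 0.194 = 135.05 years ≈ 135 bands.

135 bands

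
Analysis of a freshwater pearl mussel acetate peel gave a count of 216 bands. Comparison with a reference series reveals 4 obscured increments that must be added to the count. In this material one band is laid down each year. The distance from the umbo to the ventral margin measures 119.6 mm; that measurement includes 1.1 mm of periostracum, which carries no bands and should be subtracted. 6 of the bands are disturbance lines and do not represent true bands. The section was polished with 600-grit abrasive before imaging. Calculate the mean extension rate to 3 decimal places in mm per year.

0.554 mm per year

Adjusted count: 216 − 6 + 4 = 214 bands.
The growth record spans 119.6 − 1.1 = 118.5 mm.
118.5 mm over 214 years gives 118.5 / 214 ≈ 0.554 mm per year.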